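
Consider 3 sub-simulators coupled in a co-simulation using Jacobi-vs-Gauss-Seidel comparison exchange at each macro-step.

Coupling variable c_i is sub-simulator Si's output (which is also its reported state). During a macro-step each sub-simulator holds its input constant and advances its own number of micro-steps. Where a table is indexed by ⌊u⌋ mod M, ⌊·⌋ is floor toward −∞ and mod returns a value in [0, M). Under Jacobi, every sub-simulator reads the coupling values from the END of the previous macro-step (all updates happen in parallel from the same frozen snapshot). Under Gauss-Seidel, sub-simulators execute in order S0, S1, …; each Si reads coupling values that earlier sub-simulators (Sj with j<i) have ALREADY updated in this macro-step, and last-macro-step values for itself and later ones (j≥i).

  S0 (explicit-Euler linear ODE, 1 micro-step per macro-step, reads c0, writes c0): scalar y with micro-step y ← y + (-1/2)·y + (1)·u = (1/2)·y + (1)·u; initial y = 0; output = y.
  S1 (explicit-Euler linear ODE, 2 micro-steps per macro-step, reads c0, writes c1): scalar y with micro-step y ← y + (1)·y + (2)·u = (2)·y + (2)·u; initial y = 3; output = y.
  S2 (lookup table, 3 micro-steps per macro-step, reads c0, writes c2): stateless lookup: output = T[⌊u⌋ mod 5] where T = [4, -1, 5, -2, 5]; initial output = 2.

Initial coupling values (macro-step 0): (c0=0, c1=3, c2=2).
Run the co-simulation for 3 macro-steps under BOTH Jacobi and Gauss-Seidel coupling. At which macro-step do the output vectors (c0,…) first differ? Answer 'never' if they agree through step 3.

[Jacobi] macro 1: S0 reads c0=0 → after 1×micro: 0; S1 reads c0=0 → after 2×micro: 12; S2 reads c0=0 → after 3×micro: 4 ⇒ (c0=0, c1=12, c2=4)
[Jacobi] macro 2: S0 reads c0=0 → after 1×micro: 0; S1 reads c0=0 → after 2×micro: 48; S2 reads c0=0 → after 3×micro: 4 ⇒ (c0=0, c1=48, c2=4)
[Jacobi] macro 3: S0 reads c0=0 → after 1×micro: 0; S1 reads c0=0 → after 2×micro: 192; S2 reads c0=0 → after 3×micro: 4 ⇒ (c0=0, c1=192, c2=4)
[Gauss-Seidel] macro 1: S0 reads c0=0 → after 1×micro: 0; S1 reads c0=0 → after 2×micro: 12; S2 reads c0=0 → after 3×micro: 4 ⇒ (c0=0, c1=12, c2=4)
[Gauss-Seidel] macro 2: S0 reads c0=0 → after 1×micro: 0; S1 reads c0=0 → after 2×micro: 48; S2 reads c0=0 → after 3×micro: 4 ⇒ (c0=0, c1=48, c2=4)
[Gauss-Seidel] macro 3: S0 reads c0=0 → after 1×micro: 0; S1 reads c0=0 → after 2×micro: 192; S2 reads c0=0 → after 3×micro: 4 ⇒ (c0=0, c1=192, c2=4)

first divergence at macro-step: never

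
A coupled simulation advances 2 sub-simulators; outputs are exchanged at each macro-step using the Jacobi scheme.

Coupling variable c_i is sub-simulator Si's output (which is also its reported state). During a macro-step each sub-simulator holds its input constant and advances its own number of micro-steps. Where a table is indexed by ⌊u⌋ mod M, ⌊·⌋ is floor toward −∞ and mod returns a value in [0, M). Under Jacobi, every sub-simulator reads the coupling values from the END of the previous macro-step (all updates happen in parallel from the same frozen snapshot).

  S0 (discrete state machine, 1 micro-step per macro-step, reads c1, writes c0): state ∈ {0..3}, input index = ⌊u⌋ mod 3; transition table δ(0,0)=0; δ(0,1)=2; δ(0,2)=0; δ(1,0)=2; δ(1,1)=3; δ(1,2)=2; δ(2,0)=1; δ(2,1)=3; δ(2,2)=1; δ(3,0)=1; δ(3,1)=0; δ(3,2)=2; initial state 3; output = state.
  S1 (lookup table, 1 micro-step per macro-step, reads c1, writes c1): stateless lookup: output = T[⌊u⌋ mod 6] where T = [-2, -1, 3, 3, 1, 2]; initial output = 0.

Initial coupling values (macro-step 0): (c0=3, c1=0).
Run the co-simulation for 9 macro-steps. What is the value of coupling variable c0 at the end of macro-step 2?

macro 1: S0 reads c1=0 → after 1×micro: 1; S1 reads c1=0 → after 1×micro: -2 ⇒ (c0=1, c1=-2)
macro 2: S0 reads c1=-2 → after 1×micro: 3; S1 reads c1=-2 → after 1×micro: 1 ⇒ (c0=3, c1=1)
macro 3: S0 reads c1=1 → after 1×micro: 0; S1 reads c1=1 → after 1×micro: -1 ⇒ (c0=0, c1=-1)
macro 4: S0 reads c1=-1 → after 1×micro: 0; S1 reads c1=-1 → after 1×micro: 2 ⇒ (c0=0, c1=2)
macro 5: S0 reads c1=2 → after 1×micro: 0; S1 reads c1=2 → after 1×micro: 3 ⇒ (c0=0, c1=3)
macro 6: S0 reads c1=3 → after 1×micro: 0; S1 reads c1=3 → after 1×micro: 3 ⇒ (c0=0, c1=3)
macro 7: S0 reads c1=3 → after 1×micro: 0; S1 reads c1=3 → after 1×micro: 3 ⇒ (c0=0, c1=3)
macro 8: S0 reads c1=3 → after 1×micro: 0; S1 reads c1=3 → after 1×micro: 3 ⇒ (c0=0, c1=3)
macro 9: S0 reads c1=3 → after 1×micro: 0; S1 reads c1=3 → after 1×micro: 3 ⇒ (c0=0, c1=3)

c0 at macro-step 2 = 3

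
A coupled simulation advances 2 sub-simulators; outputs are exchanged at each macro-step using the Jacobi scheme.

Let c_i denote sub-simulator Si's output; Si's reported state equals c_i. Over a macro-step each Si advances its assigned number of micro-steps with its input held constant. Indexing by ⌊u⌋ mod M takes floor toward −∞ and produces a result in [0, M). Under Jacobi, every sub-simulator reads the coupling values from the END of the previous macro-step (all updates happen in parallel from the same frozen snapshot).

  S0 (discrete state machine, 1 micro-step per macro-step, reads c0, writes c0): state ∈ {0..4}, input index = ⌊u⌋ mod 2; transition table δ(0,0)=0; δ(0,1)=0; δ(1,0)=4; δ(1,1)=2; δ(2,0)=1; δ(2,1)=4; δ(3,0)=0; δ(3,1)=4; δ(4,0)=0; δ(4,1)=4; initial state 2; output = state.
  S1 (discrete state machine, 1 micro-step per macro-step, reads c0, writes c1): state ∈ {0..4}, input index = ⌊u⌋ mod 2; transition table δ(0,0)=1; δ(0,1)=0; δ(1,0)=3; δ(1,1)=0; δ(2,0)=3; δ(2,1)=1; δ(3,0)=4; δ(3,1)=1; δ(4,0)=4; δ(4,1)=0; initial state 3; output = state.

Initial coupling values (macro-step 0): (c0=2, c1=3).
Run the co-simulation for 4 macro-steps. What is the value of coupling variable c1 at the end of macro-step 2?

macro 1: S0 reads c0=2 → after 1×micro: 1; S1 reads c0=2 → after 1×micro: 4 ⇒ (c0=1, c1=4)
macro 2: S0 reads c0=1 → after 1×micro: 2; S1 reads c0=1 → after 1×micro: 0 ⇒ (c0=2, c1=0)
macro 3: S0 reads c0=2 → after 1×micro: 1; S1 reads c0=2 → after 1×micro: 1 ⇒ (c0=1, c1=1)
macro 4: S0 reads c0=1 → after 1×micro: 2; S1 reads c0=1 → after 1×micro: 0 ⇒ (c0=2, c1=0)

c1 at macro-step 2 = 0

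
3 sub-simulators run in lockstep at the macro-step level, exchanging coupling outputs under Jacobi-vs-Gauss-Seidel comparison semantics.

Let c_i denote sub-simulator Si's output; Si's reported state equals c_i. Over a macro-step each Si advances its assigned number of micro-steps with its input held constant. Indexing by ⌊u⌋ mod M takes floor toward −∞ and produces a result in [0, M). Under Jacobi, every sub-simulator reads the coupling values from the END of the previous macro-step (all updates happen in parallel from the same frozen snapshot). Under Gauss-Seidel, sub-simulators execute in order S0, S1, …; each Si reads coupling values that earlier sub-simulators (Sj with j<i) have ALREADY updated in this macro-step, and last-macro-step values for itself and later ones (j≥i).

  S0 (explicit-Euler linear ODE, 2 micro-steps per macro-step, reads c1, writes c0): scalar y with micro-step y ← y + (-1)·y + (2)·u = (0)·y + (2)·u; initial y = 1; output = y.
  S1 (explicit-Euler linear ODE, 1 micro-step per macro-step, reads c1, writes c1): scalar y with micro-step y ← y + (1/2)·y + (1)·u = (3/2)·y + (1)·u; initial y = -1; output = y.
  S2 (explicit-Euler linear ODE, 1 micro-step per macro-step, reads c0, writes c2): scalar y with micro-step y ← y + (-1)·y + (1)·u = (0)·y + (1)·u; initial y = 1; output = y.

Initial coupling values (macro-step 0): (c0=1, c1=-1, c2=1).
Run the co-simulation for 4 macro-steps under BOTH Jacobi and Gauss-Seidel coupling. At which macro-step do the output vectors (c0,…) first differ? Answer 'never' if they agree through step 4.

first divergence at macro-step: 1

[Jacobi] macro 1: S0 reads c1=-1 → after 2×micro: -2; S1 reads c1=-1 → after 1×micro: -5/2; S2 reads c0=1 → after 1×micro: 1 ⇒ (c0=-2, c1=-5/2, c2=1)
[Jacobi] macro 2: S0 reads c1=-5/2 → after 2×micro: -5; S1 reads c1=-5/2 → after 1×micro: -25/4; S2 reads c0=-2 → after 1×micro: -2 ⇒ (c0=-5, c1=-25/4, c2=-2)
[Jacobi] macro 3: S0 reads c1=-25/4 → after 2×micro: -25/2; S1 reads c1=-25/4 → after 1×micro: -125/8; S2 reads c0=-5 → after 1×micro: -5 ⇒ (c0=-25/2, c1=-125/8, c2=-5)
[Jacobi] macro 4: S0 reads c1=-125/8 → after 2×micro: -125/4; S1 reads c1=-125/8 → after 1×micro: -625/16; S2 reads c0=-25/2 → after 1×micro: -25/2 ⇒ (c0=-125/4, c1=-625/16, c2=-25/2)
[Gauss-Seidel] macro 1: S0 reads c1=-1 → after 2×micro: -2; S1 reads c1=-1 → after 1×micro: -5/2; S2 reads c0=-2 → after 1×micro: -2 ⇒ (c0=-2, c1=-5/2, c2=-2)
[Gauss-Seidel] macro 2: S0 reads c1=-5/2 → after 2×micro: -5; S1 reads c1=-5/2 → after 1×micro: -25/4; S2 reads c0=-5 → after 1×micro: -5 ⇒ (c0=-5, c1=-25/4, c2=-5)
[Gauss-Seidel] macro 3: S0 reads c1=-25/4 → after 2×micro: -25/2; S1 reads c1=-25/4 → after 1×micro: -125/8; S2 reads c0=-25/2 → after 1×micro: -25/2 ⇒ (c0=-25/2, c1=-125/8, c2=-25/2)
[Gauss-Seidel] macro 4: S0 reads c1=-125/8 → after 2×micro: -125/4; S1 reads c1=-125/8 → after 1×micro: -625/16; S2 reads c0=-125/4 → after 1×micro: -125/4 ⇒ (c0=-125/4, c1=-625/16, c2=-125/4)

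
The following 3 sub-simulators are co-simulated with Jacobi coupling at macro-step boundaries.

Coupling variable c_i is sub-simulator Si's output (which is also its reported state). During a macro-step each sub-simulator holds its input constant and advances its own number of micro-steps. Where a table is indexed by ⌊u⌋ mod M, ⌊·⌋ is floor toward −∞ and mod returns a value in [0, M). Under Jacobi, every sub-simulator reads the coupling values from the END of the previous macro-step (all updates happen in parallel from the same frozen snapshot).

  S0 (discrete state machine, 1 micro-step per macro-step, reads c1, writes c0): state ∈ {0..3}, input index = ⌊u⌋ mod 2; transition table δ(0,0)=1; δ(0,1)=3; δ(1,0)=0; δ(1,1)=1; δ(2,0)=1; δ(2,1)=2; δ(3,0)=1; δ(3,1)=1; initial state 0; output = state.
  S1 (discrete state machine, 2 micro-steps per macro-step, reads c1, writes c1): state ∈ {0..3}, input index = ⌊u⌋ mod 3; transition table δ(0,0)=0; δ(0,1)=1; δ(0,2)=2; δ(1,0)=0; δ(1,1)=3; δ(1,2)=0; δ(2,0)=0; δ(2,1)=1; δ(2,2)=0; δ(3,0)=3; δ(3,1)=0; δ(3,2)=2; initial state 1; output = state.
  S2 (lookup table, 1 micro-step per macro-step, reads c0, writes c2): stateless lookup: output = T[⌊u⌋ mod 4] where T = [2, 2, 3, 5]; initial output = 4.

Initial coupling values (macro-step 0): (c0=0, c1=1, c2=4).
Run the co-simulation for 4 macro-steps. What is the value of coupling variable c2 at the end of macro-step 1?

macro 1: S0 reads c1=1 → after 1×micro: 3; S1 reads c1=1 → after 2×micro: 0; S2 reads c0=0 → after 1×micro: 2 ⇒ (c0=3, c1=0, c2=2)
macro 2: S0 reads c1=0 → after 1×micro: 1; S1 reads c1=0 → after 2×micro: 0; S2 reads c0=3 → after 1×micro: 5 ⇒ (c0=1, c1=0, c2=5)
macro 3: S0 reads c1=0 → after 1×micro: 0; S1 reads c1=0 → after 2×micro: 0; S2 reads c0=1 → after 1×micro: 2 ⇒ (c0=0, c1=0, c2=2)
macro 4: S0 reads c1=0 → after 1×micro: 1; S1 reads c1=0 → after 2×micro: 0; S2 reads c0=0 → after 1×micro: 2 ⇒ (c0=1, c1=0, c2=2)

c2 at macro-step 1 = 2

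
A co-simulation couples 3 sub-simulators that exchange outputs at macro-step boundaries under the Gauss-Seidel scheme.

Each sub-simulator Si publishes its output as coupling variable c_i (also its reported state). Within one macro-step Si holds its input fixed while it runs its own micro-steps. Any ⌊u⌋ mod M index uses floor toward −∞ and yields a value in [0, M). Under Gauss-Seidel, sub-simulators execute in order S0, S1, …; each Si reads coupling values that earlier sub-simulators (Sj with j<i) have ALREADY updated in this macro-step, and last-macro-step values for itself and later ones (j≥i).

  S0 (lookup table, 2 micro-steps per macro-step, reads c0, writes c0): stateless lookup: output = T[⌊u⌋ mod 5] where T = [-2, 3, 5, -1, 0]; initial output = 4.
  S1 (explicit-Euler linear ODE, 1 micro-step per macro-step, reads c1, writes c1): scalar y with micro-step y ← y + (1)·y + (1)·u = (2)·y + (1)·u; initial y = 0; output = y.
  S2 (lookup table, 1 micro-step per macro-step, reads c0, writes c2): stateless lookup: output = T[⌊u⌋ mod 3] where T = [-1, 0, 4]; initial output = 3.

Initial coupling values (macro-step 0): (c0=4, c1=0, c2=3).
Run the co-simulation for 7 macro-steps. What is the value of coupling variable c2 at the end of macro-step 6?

macro 1: S0 reads c0=4 → after 2×micro: 0; S1 reads c1=0 → after 1×micro: 0; S2 reads c0=0 → after 1×micro: -1 ⇒ (c0=0, c1=0, c2=-1)
macro 2: S0 reads c0=0 → after 2×micro: -2; S1 reads c1=0 → after 1×micro: 0; S2 reads c0=-2 → after 1×micro: 0 ⇒ (c0=-2, c1=0, c2=0)
macro 3: S0 reads c0=-2 → after 2×micro: -1; S1 reads c1=0 → after 1×micro: 0; S2 reads c0=-1 → after 1×micro: 4 ⇒ (c0=-1, c1=0, c2=4)
macro 4: S0 reads c0=-1 → after 2×micro: 0; S1 reads c1=0 → after 1×micro: 0; S2 reads c0=0 → after 1×micro: -1 ⇒ (c0=0, c1=0, c2=-1)
macro 5: S0 reads c0=0 → after 2×micro: -2; S1 reads c1=0 → after 1×micro: 0; S2 reads c0=-2 → after 1×micro: 0 ⇒ (c0=-2, c1=0, c2=0)
macro 6: S0 reads c0=-2 → after 2×micro: -1; S1 reads c1=0 → after 1×micro: 0; S2 reads c0=-1 → after 1×micro: 4 ⇒ (c0=-1, c1=0, c2=4)
macro 7: S0 reads c0=-1 → after 2×micro: 0; S1 reads c1=0 → after 1×micro: 0; S2 reads c0=0 → after 1×micro: -1 ⇒ (c0=0, c1=0, c2=-1)

c2 at macro-step 6 = 4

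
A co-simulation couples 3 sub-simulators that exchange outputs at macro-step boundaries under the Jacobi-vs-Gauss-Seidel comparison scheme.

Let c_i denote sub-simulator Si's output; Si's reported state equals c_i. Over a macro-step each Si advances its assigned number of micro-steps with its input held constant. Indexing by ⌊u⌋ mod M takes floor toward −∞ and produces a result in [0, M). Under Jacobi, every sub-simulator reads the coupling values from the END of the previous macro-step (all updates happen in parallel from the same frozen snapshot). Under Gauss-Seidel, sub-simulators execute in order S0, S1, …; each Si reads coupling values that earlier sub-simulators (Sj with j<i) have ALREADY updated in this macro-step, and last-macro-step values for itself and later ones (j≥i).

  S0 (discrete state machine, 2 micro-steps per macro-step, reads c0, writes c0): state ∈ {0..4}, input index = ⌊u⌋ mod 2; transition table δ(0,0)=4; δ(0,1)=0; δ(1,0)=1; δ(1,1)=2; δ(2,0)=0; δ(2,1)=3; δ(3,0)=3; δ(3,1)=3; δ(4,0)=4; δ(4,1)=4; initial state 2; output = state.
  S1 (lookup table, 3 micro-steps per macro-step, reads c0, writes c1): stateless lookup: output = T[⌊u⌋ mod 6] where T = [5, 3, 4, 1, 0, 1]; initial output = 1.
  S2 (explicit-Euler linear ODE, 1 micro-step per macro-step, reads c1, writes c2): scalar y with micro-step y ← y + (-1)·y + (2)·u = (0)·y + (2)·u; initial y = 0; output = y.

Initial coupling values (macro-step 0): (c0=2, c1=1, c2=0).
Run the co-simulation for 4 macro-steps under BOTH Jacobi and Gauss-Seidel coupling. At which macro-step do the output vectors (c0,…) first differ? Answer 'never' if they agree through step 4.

first divergence at macro-step: 1

[Jacobi] macro 1: S0 reads c0=2 → after 2×micro: 4; S1 reads c0=2 → after 3×micro: 4; S2 reads c1=1 → after 1×micro: 2 ⇒ (c0=4, c1=4, c2=2)
[Jacobi] macro 2: S0 reads c0=4 → after 2×micro: 4; S1 reads c0=4 → after 3×micro: 0; S2 reads c1=4 → after 1×micro: 8 ⇒ (c0=4, c1=0, c2=8)
[Jacobi] macro 3: S0 reads c0=4 → after 2×micro: 4; S1 reads c0=4 → after 3×micro: 0; S2 reads c1=0 → after 1×micro: 0 ⇒ (c0=4, c1=0, c2=0)
[Jacobi] macro 4: S0 reads c0=4 → after 2×micro: 4; S1 reads c0=4 → after 3×micro: 0; S2 reads c1=0 → after 1×micro: 0 ⇒ (c0=4, c1=0, c2=0)
[Gauss-Seidel] macro 1: S0 reads c0=2 → after 2×micro: 4; S1 reads c0=4 → after 3×micro: 0; S2 reads c1=0 → after 1×micro: 0 ⇒ (c0=4, c1=0, c2=0)
[Gauss-Seidel] macro 2: S0 reads c0=4 → after 2×micro: 4; S1 reads c0=4 → after 3×micro: 0; S2 reads c1=0 → after 1×micro: 0 ⇒ (c0=4, c1=0, c2=0)
[Gauss-Seidel] macro 3: S0 reads c0=4 → after 2×micro: 4; S1 reads c0=4 → after 3×micro: 0; S2 reads c1=0 → after 1×micro: 0 ⇒ (c0=4, c1=0, c2=0)
[Gauss-Seidel] macro 4: S0 reads c0=4 → after 2×micro: 4; S1 reads c0=4 → after 3×micro: 0; S2 reads c1=0 → after 1×micro: 0 ⇒ (c0=4, c1=0, c2=0)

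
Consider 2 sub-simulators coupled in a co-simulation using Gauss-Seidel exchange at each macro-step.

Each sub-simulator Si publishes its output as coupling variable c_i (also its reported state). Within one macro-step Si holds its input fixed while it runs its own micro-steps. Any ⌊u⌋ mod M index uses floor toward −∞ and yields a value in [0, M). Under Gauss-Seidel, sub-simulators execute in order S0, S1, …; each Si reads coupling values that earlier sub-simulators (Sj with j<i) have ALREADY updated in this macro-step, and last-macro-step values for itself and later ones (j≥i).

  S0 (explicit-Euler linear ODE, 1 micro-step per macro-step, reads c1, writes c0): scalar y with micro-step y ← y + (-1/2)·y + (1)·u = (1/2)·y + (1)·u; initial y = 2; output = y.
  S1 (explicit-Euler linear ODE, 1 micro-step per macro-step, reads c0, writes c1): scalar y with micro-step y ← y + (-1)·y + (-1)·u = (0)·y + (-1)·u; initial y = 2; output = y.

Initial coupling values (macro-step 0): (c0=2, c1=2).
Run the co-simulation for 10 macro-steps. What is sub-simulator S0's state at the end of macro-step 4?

S0 state at macro-step 4 = -3/8

macro 1: S0 reads c1=2 → after 1×micro: 3; S1 reads c0=3 → after 1×micro: -3 ⇒ (c0=3, c1=-3)
macro 2: S0 reads c1=-3 → after 1×micro: -3/2; S1 reads c0=-3/2 → after 1×micro: 3/2 ⇒ (c0=-3/2, c1=3/2)
macro 3: S0 reads c1=3/2 → after 1×micro: 3/4; S1 reads c0=3/4 → after 1×micro: -3/4 ⇒ (c0=3/4, c1=-3/4)
macro 4: S0 reads c1=-3/4 → after 1×micro: -3/8; S1 reads c0=-3/8 → after 1×micro: 3/8 ⇒ (c0=-3/8, c1=3/8)
macro 5: S0 reads c1=3/8 → after 1×micro: 3/16; S1 reads c0=3/16 → after 1×micro: -3/16 ⇒ (c0=3/16, c1=-3/16)
macro 6: S0 reads c1=-3/16 → after 1×micro: -3/32; S1 reads c0=-3/32 → after 1×micro: 3/32 ⇒ (c0=-3/32, c1=3/32)
macro 7: S0 reads c1=3/32 → after 1×micro: 3/64; S1 reads c0=3/64 → after 1×micro: -3/64 ⇒ (c0=3/64, c1=-3/64)
macro 8: S0 reads c1=-3/64 → after 1×micro: -3/128; S1 reads c0=-3/128 → after 1×micro: 3/128 ⇒ (c0=-3/128, c1=3/128)
macro 9: S0 reads c1=3/128 → after 1×micro: 3/256; S1 reads c0=3/256 → after 1×micro: -3/256 ⇒ (c0=3/256, c1=-3/256)
macro 10: S0 reads c1=-3/256 → after 1×micro: -3/512; S1 reads c0=-3/512 → after 1×micro: 3/512 ⇒ (c0=-3/512, c1=3/512)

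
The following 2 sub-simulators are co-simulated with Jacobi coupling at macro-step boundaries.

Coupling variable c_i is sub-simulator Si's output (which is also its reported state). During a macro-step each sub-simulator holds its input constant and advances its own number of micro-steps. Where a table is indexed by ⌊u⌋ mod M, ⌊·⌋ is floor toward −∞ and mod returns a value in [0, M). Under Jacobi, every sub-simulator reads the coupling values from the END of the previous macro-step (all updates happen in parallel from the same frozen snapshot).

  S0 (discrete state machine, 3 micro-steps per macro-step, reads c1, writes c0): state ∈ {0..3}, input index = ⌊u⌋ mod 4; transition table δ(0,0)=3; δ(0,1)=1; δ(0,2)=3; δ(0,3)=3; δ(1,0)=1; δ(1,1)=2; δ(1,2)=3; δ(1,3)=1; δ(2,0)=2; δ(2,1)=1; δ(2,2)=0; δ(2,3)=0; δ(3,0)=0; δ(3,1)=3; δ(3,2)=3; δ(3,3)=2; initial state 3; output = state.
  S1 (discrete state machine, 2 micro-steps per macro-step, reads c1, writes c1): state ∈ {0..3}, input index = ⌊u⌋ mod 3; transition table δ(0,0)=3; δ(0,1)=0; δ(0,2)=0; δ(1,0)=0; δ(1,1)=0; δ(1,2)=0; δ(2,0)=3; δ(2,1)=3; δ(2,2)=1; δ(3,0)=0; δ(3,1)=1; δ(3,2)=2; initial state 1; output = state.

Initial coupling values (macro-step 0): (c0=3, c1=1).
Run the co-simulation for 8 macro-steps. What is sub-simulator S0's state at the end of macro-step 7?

macro 1: S0 reads c1=1 → after 3×micro: 3; S1 reads c1=1 → after 2×micro: 0 ⇒ (c0=3, c1=0)
macro 2: S0 reads c1=0 → after 3×micro: 0; S1 reads c1=0 → after 2×micro: 0 ⇒ (c0=0, c1=0)
macro 3: S0 reads c1=0 → after 3×micro: 3; S1 reads c1=0 → after 2×micro: 0 ⇒ (c0=3, c1=0)
macro 4: S0 reads c1=0 → after 3×micro: 0; S1 reads c1=0 → after 2×micro: 0 ⇒ (c0=0, c1=0)
macro 5: S0 reads c1=0 → after 3×micro: 3; S1 reads c1=0 → after 2×micro: 0 ⇒ (c0=3, c1=0)
macro 6: S0 reads c1=0 → after 3×micro: 0; S1 reads c1=0 → after 2×micro: 0 ⇒ (c0=0, c1=0)
macro 7: S0 reads c1=0 → after 3×micro: 3; S1 reads c1=0 → after 2×micro: 0 ⇒ (c0=3, c1=0)
macro 8: S0 reads c1=0 → after 3×micro: 0; S1 reads c1=0 → after 2×micro: 0 ⇒ (c0=0, c1=0)

S0 state at macro-step 7 = 3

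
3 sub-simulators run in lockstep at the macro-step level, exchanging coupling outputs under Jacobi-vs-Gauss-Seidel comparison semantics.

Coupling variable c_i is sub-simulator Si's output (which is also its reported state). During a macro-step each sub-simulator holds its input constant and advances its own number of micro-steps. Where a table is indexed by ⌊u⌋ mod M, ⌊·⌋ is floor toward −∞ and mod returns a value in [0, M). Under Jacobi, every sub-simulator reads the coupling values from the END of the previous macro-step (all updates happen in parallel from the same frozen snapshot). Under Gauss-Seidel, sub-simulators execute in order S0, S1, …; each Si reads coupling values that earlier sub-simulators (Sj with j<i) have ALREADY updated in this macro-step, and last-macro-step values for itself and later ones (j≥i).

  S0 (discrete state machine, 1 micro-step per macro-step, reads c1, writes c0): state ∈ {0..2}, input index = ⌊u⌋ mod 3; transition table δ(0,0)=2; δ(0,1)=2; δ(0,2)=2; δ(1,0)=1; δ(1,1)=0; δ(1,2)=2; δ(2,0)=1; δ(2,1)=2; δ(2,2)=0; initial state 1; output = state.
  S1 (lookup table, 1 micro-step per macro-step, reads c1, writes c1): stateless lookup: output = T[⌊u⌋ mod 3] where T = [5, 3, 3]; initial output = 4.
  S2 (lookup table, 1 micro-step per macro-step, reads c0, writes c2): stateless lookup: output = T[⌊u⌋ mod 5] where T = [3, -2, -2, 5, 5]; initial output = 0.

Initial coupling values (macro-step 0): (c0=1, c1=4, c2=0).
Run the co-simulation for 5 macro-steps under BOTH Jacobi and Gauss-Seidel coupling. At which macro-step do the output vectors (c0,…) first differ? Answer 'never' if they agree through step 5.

first divergence at macro-step: 1

[Jacobi] macro 1: S0 reads c1=4 → after 1×micro: 0; S1 reads c1=4 → after 1×micro: 3; S2 reads c0=1 → after 1×micro: -2 ⇒ (c0=0, c1=3, c2=-2)
[Jacobi] macro 2: S0 reads c1=3 → after 1×micro: 2; S1 reads c1=3 → after 1×micro: 5; S2 reads c0=0 → after 1×micro: 3 ⇒ (c0=2, c1=5, c2=3)
[Jacobi] macro 3: S0 reads c1=5 → after 1×micro: 0; S1 reads c1=5 → after 1×micro: 3; S2 reads c0=2 → after 1×micro: -2 ⇒ (c0=0, c1=3, c2=-2)
[Jacobi] macro 4: S0 reads c1=3 → after 1×micro: 2; S1 reads c1=3 → after 1×micro: 5; S2 reads c0=0 → after 1×micro: 3 ⇒ (c0=2, c1=5, c2=3)
[Jacobi] macro 5: S0 reads c1=5 → after 1×micro: 0; S1 reads c1=5 → after 1×micro: 3; S2 reads c0=2 → after 1×micro: -2 ⇒ (c0=0, c1=3, c2=-2)
[Gauss-Seidel] macro 1: S0 reads c1=4 → after 1×micro: 0; S1 reads c1=4 → after 1×micro: 3; S2 reads c0=0 → after 1×micro: 3 ⇒ (c0=0, c1=3, c2=3)
[Gauss-Seidel] macro 2: S0 reads c1=3 → after 1×micro: 2; S1 reads c1=3 → after 1×micro: 5; S2 reads c0=2 → after 1×micro: -2 ⇒ (c0=2, c1=5, c2=-2)
[Gauss-Seidel] macro 3: S0 reads c1=5 → after 1×micro: 0; S1 reads c1=5 → after 1×micro: 3; S2 reads c0=0 → after 1×micro: 3 ⇒ (c0=0, c1=3, c2=3)
[Gauss-Seidel] macro 4: S0 reads c1=3 → after 1×micro: 2; S1 reads c1=3 → after 1×micro: 5; S2 reads c0=2 → after 1×micro: -2 ⇒ (c0=2, c1=5, c2=-2)
[Gauss-Seidel] macro 5: S0 reads c1=5 → after 1×micro: 0; S1 reads c1=5 → after 1×micro: 3; S2 reads c0=0 → after 1×micro: 3 ⇒ (c0=0, c1=3, c2=3)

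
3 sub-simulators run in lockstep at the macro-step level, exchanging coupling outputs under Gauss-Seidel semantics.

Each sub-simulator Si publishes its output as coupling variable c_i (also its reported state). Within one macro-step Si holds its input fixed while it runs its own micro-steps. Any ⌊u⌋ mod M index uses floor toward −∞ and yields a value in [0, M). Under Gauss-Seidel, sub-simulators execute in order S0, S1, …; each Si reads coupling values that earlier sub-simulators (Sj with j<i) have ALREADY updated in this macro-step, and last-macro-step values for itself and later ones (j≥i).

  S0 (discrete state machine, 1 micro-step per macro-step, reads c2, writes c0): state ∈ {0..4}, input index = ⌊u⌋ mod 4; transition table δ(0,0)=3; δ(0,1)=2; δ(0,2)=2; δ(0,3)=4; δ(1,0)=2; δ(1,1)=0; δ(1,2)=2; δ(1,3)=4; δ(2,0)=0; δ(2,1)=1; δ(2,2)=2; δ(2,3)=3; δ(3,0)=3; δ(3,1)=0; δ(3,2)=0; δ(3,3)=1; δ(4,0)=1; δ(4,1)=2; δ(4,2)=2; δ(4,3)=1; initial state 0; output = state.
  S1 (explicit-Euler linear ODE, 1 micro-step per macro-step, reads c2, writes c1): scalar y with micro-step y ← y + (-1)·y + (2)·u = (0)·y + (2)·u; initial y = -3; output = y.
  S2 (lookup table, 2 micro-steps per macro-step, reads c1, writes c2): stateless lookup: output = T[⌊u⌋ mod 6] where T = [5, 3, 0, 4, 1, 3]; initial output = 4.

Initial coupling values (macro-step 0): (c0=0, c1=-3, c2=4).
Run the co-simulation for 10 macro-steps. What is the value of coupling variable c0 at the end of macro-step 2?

macro 1: S0 reads c2=4 → after 1×micro: 3; S1 reads c2=4 → after 1×micro: 8; S2 reads c1=8 → after 2×micro: 0 ⇒ (c0=3, c1=8, c2=0)
macro 2: S0 reads c2=0 → after 1×micro: 3; S1 reads c2=0 → after 1×micro: 0; S2 reads c1=0 → after 2×micro: 5 ⇒ (c0=3, c1=0, c2=5)
macro 3: S0 reads c2=5 → after 1×micro: 0; S1 reads c2=5 → after 1×micro: 10; S2 reads c1=10 → after 2×micro: 1 ⇒ (c0=0, c1=10, c2=1)
macro 4: S0 reads c2=1 → after 1×micro: 2; S1 reads c2=1 → after 1×micro: 2; S2 reads c1=2 → after 2×micro: 0 ⇒ (c0=2, c1=2, c2=0)
macro 5: S0 reads c2=0 → after 1×micro: 0; S1 reads c2=0 → after 1×micro: 0; S2 reads c1=0 → after 2×micro: 5 ⇒ (c0=0, c1=0, c2=5)
macro 6: S0 reads c2=5 → after 1×micro: 2; S1 reads c2=5 → after 1×micro: 10; S2 reads c1=10 → after 2×micro: 1 ⇒ (c0=2, c1=10, c2=1)
macro 7: S0 reads c2=1 → after 1×micro: 1; S1 reads c2=1 → after 1×micro: 2; S2 reads c1=2 → after 2×micro: 0 ⇒ (c0=1, c1=2, c2=0)
macro 8: S0 reads c2=0 → after 1×micro: 2; S1 reads c2=0 → after 1×micro: 0; S2 reads c1=0 → after 2×micro: 5 ⇒ (c0=2, c1=0, c2=5)
macro 9: S0 reads c2=5 → after 1×micro: 1; S1 reads c2=5 → after 1×micro: 10; S2 reads c1=10 → after 2×micro: 1 ⇒ (c0=1, c1=10, c2=1)
macro 10: S0 reads c2=1 → after 1×micro: 0; S1 reads c2=1 → after 1×micro: 2; S2 reads c1=2 → after 2×micro: 0 ⇒ (c0=0, c1=2, c2=0)

c0 at macro-step 2 = 3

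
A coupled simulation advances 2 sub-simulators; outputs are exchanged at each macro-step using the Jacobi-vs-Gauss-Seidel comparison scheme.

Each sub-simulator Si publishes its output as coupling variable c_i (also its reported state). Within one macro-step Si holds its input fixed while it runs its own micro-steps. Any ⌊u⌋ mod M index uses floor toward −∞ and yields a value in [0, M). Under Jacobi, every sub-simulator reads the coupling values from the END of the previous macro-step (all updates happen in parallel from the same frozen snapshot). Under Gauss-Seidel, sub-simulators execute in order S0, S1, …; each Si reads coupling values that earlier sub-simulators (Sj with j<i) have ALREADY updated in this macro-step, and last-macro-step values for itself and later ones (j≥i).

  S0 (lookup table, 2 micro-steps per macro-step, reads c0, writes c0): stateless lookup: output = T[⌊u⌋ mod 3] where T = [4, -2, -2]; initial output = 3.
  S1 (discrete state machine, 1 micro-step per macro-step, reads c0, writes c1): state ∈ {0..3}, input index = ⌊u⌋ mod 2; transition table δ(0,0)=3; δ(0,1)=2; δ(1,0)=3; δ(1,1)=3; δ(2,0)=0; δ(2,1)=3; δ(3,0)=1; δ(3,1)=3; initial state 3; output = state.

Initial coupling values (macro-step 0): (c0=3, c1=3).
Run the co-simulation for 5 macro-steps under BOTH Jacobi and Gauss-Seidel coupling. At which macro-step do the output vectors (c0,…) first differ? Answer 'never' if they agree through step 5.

[Jacobi] macro 1: S0 reads c0=3 → after 2×micro: 4; S1 reads c0=3 → after 1×micro: 3 ⇒ (c0=4, c1=3)
[Jacobi] macro 2: S0 reads c0=4 → after 2×micro: -2; S1 reads c0=4 → after 1×micro: 1 ⇒ (c0=-2, c1=1)
[Jacobi] macro 3: S0 reads c0=-2 → after 2×micro: -2; S1 reads c0=-2 → after 1×micro: 3 ⇒ (c0=-2, c1=3)
[Jacobi] macro 4: S0 reads c0=-2 → after 2×micro: -2; S1 reads c0=-2 → after 1×micro: 1 ⇒ (c0=-2, c1=1)
[Jacobi] macro 5: S0 reads c0=-2 → after 2×micro: -2; S1 reads c0=-2 → after 1×micro: 3 ⇒ (c0=-2, c1=3)
[Gauss-Seidel] macro 1: S0 reads c0=3 → after 2×micro: 4; S1 reads c0=4 → after 1×micro: 1 ⇒ (c0=4, c1=1)
[Gauss-Seidel] macro 2: S0 reads c0=4 → after 2×micro: -2; S1 reads c0=-2 → after 1×micro: 3 ⇒ (c0=-2, c1=3)
[Gauss-Seidel] macro 3: S0 reads c0=-2 → after 2×micro: -2; S1 reads c0=-2 → after 1×micro: 1 ⇒ (c0=-2, c1=1)
[Gauss-Seidel] macro 4: S0 reads c0=-2 → after 2×micro: -2; S1 reads c0=-2 → after 1×micro: 3 ⇒ (c0=-2, c1=3)
[Gauss-Seidel] macro 5: S0 reads c0=-2 → after 2×micro: -2; S1 reads c0=-2 → after 1×micro: 1 ⇒ (c0=-2, c1=1)

first divergence at macro-step: 1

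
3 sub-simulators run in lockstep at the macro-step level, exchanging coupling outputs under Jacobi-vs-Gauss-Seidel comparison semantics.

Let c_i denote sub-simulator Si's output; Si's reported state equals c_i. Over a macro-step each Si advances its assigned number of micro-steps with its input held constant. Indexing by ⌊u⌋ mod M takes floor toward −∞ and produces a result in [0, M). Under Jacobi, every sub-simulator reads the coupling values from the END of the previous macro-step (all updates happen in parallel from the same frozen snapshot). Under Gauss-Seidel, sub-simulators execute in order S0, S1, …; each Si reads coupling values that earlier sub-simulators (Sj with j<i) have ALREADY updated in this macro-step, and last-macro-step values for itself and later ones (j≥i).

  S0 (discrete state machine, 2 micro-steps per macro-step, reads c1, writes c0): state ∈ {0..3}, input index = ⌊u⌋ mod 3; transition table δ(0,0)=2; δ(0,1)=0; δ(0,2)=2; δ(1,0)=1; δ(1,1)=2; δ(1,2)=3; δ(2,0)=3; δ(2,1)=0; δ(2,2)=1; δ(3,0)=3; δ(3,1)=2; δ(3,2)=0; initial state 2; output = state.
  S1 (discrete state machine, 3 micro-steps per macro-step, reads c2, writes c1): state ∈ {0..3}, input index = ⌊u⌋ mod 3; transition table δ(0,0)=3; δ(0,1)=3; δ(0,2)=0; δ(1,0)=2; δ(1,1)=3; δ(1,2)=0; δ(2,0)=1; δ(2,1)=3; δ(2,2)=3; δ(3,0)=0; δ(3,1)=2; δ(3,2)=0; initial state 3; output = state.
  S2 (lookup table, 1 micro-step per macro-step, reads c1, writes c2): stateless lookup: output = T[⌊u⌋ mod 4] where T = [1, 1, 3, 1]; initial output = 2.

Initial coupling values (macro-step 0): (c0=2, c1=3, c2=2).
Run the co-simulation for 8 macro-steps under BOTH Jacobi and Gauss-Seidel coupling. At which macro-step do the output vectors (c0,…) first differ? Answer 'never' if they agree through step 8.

[Jacobi] macro 1: S0 reads c1=3 → after 2×micro: 3; S1 reads c2=2 → after 3×micro: 0; S2 reads c1=3 → after 1×micro: 1 ⇒ (c0=3, c1=0, c2=1)
[Jacobi] macro 2: S0 reads c1=0 → after 2×micro: 3; S1 reads c2=1 → after 3×micro: 3; S2 reads c1=0 → after 1×micro: 1 ⇒ (c0=3, c1=3, c2=1)
[Jacobi] macro 3: S0 reads c1=3 → after 2×micro: 3; S1 reads c2=1 → after 3×micro: 2; S2 reads c1=3 → after 1×micro: 1 ⇒ (c0=3, c1=2, c2=1)
[Jacobi] macro 4: S0 reads c1=2 → after 2×micro: 2; S1 reads c2=1 → after 3×micro: 3; S2 reads c1=2 → after 1×micro: 3 ⇒ (c0=2, c1=3, c2=3)
[Jacobi] macro 5: S0 reads c1=3 → after 2×micro: 3; S1 reads c2=3 → after 3×micro: 0; S2 reads c1=3 → after 1×micro: 1 ⇒ (c0=3, c1=0, c2=1)
[Jacobi] macro 6: S0 reads c1=0 → after 2×micro: 3; S1 reads c2=1 → after 3×micro: 3; S2 reads c1=0 → after 1×micro: 1 ⇒ (c0=3, c1=3, c2=1)
[Jacobi] macro 7: S0 reads c1=3 → after 2×micro: 3; S1 reads c2=1 → after 3×micro: 2; S2 reads c1=3 → after 1×micro: 1 ⇒ (c0=3, c1=2, c2=1)
[Jacobi] macro 8: S0 reads c1=2 → after 2×micro: 2; S1 reads c2=1 → after 3×micro: 3; S2 reads c1=2 → after 1×micro: 3 ⇒ (c0=2, c1=3, c2=3)
[Gauss-Seidel] macro 1: S0 reads c1=3 → after 2×micro: 3; S1 reads c2=2 → after 3×micro: 0; S2 reads c1=0 → after 1×micro: 1 ⇒ (c0=3, c1=0, c2=1)
[Gauss-Seidel] macro 2: S0 reads c1=0 → after 2×micro: 3; S1 reads c2=1 → after 3×micro: 3; S2 reads c1=3 → after 1×micro: 1 ⇒ (c0=3, c1=3, c2=1)
[Gauss-Seidel] macro 3: S0 reads c1=3 → after 2×micro: 3; S1 reads c2=1 → after 3×micro: 2; S2 reads c1=2 → after 1×micro: 3 ⇒ (c0=3, c1=2, c2=3)
[Gauss-Seidel] macro 4: S0 reads c1=2 → after 2×micro: 2; S1 reads c2=3 → after 3×micro: 1; S2 reads c1=1 → after 1×micro: 1 ⇒ (c0=2, c1=1, c2=1)
[Gauss-Seidel] macro 5: S0 reads c1=1 → after 2×micro: 0; S1 reads c2=1 → after 3×micro: 3; S2 reads c1=3 → after 1×micro: 1 ⇒ (c0=0, c1=3, c2=1)
[Gauss-Seidel] macro 6: S0 reads c1=3 → after 2×micro: 3; S1 reads c2=1 → after 3×micro: 2; S2 reads c1=2 → after 1×micro: 3 ⇒ (c0=3, c1=2, c2=3)
[Gauss-Seidel] macro 7: S0 reads c1=2 → after 2×micro: 2; S1 reads c2=3 → after 3×micro: 1; S2 reads c1=1 → after 1×micro: 1 ⇒ (c0=2, c1=1, c2=1)
[Gauss-Seidel] macro 8: S0 reads c1=1 → after 2×micro: 0; S1 reads c2=1 → after 3×micro: 3; S2 reads c1=3 → after 1×micro: 1 ⇒ (c0=0, c1=3, c2=1)

first divergence at macro-step: 3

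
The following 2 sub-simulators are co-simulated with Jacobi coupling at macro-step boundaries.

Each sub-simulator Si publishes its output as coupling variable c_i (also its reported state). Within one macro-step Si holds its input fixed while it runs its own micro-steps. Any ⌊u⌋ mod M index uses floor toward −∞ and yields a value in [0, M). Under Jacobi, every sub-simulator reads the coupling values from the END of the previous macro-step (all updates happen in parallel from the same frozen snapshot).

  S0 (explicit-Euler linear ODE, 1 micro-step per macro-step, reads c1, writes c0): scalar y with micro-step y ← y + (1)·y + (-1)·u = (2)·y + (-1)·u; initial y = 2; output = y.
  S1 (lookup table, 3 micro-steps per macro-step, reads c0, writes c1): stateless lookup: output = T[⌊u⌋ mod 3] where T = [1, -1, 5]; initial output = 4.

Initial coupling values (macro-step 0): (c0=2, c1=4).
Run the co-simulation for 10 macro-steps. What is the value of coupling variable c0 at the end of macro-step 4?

macro 1: S0 reads c1=4 → after 1×micro: 0; S1 reads c0=2 → after 3×micro: 5 ⇒ (c0=0, c1=5)
macro 2: S0 reads c1=5 → after 1×micro: -5; S1 reads c0=0 → after 3×micro: 1 ⇒ (c0=-5, c1=1)
macro 3: S0 reads c1=1 → after 1×micro: -11; S1 reads c0=-5 → after 3×micro: -1 ⇒ (c0=-11, c1=-1)
macro 4: S0 reads c1=-1 → after 1×micro: -21; S1 reads c0=-11 → after 3×micro: -1 ⇒ (c0=-21, c1=-1)
macro 5: S0 reads c1=-1 → after 1×micro: -41; S1 reads c0=-21 → after 3×micro: 1 ⇒ (c0=-41, c1=1)
macro 6: S0 reads c1=1 → after 1×micro: -83; S1 reads c0=-41 → after 3×micro: -1 ⇒ (c0=-83, c1=-1)
macro 7: S0 reads c1=-1 → after 1×micro: -165; S1 reads c0=-83 → after 3×micro: -1 ⇒ (c0=-165, c1=-1)
macro 8: S0 reads c1=-1 → after 1×micro: -329; S1 reads c0=-165 → after 3×micro: 1 ⇒ (c0=-329, c1=1)
macro 9: S0 reads c1=1 → after 1×micro: -659; S1 reads c0=-329 → after 3×micro: -1 ⇒ (c0=-659, c1=-1)
macro 10: S0 reads c1=-1 → after 1×micro: -1317; S1 reads c0=-659 → after 3×micro: -1 ⇒ (c0=-1317, c1=-1)

c0 at macro-step 4 = -21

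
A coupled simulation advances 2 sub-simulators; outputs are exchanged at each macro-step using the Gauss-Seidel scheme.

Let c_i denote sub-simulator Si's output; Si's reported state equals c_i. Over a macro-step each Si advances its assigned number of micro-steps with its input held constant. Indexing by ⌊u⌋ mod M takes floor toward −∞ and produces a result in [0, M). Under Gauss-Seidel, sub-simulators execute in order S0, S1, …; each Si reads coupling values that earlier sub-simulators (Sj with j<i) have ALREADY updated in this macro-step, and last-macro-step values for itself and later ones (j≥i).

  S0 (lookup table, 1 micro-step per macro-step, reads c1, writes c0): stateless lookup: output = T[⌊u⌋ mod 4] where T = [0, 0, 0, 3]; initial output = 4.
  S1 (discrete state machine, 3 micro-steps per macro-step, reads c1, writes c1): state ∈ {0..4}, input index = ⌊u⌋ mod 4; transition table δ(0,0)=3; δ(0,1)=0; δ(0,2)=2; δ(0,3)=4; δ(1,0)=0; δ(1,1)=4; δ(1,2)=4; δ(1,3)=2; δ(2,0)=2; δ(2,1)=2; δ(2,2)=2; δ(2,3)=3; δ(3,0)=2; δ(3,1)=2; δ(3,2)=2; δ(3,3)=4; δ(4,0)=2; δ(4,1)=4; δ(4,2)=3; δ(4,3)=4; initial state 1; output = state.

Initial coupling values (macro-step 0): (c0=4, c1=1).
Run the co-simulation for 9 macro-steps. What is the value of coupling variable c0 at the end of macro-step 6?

c0 at macro-step 6 = 0

macro 1: S0 reads c1=1 → after 1×micro: 0; S1 reads c1=1 → after 3×micro: 4 ⇒ (c0=0, c1=4)
macro 2: S0 reads c1=4 → after 1×micro: 0; S1 reads c1=4 → after 3×micro: 2 ⇒ (c0=0, c1=2)
macro 3: S0 reads c1=2 → after 1×micro: 0; S1 reads c1=2 → after 3×micro: 2 ⇒ (c0=0, c1=2)
macro 4: S0 reads c1=2 → after 1×micro: 0; S1 reads c1=2 → after 3×micro: 2 ⇒ (c0=0, c1=2)
macro 5: S0 reads c1=2 → after 1×micro: 0; S1 reads c1=2 → after 3×micro: 2 ⇒ (c0=0, c1=2)
macro 6: S0 reads c1=2 → after 1×micro: 0; S1 reads c1=2 → after 3×micro: 2 ⇒ (c0=0, c1=2)
macro 7: S0 reads c1=2 → after 1×micro: 0; S1 reads c1=2 → after 3×micro: 2 ⇒ (c0=0, c1=2)
macro 8: S0 reads c1=2 → after 1×micro: 0; S1 reads c1=2 → after 3×micro: 2 ⇒ (c0=0, c1=2)
macro 9: S0 reads c1=2 → after 1×micro: 0; S1 reads c1=2 → after 3×micro: 2 ⇒ (c0=0, c1=2)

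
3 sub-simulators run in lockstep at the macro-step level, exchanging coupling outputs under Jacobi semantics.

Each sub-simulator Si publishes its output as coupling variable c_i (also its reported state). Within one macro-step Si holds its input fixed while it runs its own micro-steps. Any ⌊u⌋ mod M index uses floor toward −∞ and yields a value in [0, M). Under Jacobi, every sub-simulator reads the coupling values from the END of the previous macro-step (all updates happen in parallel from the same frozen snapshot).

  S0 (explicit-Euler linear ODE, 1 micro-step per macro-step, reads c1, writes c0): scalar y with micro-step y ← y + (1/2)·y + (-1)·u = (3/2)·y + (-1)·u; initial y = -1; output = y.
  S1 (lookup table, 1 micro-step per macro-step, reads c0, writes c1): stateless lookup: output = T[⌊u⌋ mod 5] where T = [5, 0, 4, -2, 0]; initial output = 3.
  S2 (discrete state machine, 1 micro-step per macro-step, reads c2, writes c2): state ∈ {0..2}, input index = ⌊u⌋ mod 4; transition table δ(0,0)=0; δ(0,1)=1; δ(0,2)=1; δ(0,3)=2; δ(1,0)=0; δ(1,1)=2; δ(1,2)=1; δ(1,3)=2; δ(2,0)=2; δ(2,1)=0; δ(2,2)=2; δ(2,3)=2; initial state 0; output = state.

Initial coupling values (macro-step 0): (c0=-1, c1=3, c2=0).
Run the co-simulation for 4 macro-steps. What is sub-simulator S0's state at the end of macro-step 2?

S0 state at macro-step 2 = -27/4

macro 1: S0 reads c1=3 → after 1×micro: -9/2; S1 reads c0=-1 → after 1×micro: 0; S2 reads c2=0 → after 1×micro: 0 ⇒ (c0=-9/2, c1=0, c2=0)
macro 2: S0 reads c1=0 → after 1×micro: -27/4; S1 reads c0=-9/2 → after 1×micro: 5; S2 reads c2=0 → after 1×micro: 0 ⇒ (c0=-27/4, c1=5, c2=0)
macro 3: S0 reads c1=5 → after 1×micro: -121/8; S1 reads c0=-27/4 → after 1×micro: -2; S2 reads c2=0 → after 1×micro: 0 ⇒ (c0=-121/8, c1=-2, c2=0)
macro 4: S0 reads c1=-2 → after 1×micro: -331/16; S1 reads c0=-121/8 → after 1×micro: 0; S2 reads c2=0 → after 1×micro: 0 ⇒ (c0=-331/16, c1=0, c2=0)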